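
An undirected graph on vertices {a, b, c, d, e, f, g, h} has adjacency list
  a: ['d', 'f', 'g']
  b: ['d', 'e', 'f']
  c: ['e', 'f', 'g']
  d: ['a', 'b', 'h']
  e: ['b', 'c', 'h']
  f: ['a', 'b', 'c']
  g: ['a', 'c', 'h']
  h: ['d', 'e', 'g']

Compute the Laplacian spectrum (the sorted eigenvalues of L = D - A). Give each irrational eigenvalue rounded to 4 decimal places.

[0, 2, 2, 2, 4, 4, 4, 6]

Each diagonal entry of L is the vertex degree and each off-diagonal entry is -1 where an edge is present, 0 otherwise; in the order [a, b, c, d, e, f, g, h] the diagonal is [3, 3, 3, 3, 3, 3, 3, 3]. The multiplicity of 0 as a Laplacian eigenvalue equals the number of connected components.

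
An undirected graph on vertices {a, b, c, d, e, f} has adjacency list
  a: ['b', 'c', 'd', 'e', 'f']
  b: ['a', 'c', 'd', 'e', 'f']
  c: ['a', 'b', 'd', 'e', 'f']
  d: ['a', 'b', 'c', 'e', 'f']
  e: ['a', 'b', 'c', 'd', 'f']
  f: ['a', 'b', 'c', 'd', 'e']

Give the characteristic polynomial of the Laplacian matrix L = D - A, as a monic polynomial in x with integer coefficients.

x^6 - 30x^5 + 360x^4 - 2160x^3 + 6480x^2 - 7776x

Each diagonal entry of L is the vertex degree and each off-diagonal entry is -1 where an edge is present, 0 otherwise; in the order [a, b, c, d, e, f] the diagonal is [5, 5, 5, 5, 5, 5]. L has integer entries, so p(x) = det(xI - L) has integer coefficients. Expanding the determinant yields x^6 - 30x^5 + 360x^4 - 2160x^3 + 6480x^2 - 7776x. The constant term is 0 because L is singular (the all-ones vector lies in its kernel). There is one zero in the spectrum, matching the 1 component. By the matrix-tree theorem the graph has (1/6) * product of the nonzero eigenvalues = 1296 spanning trees.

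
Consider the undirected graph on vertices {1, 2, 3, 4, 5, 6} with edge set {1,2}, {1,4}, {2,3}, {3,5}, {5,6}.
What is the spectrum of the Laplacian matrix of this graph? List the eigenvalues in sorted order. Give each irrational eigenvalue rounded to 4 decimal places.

[0, 0.2679, 1, 2, 3, 3.7321]

Reading degrees in the order [1, 2, 3, 4, 5, 6] gives [2, 2, 2, 1, 2, 1]; set D = diag(2, 2, 2, 1, 2, 1) and form L = D - A. L is symmetric positive semidefinite, so every eigenvalue is real and nonnegative. The single zero eigenvalue shows the graph is connected. The eigenvalues sum to 10, which equals trace(L) = 2|E|.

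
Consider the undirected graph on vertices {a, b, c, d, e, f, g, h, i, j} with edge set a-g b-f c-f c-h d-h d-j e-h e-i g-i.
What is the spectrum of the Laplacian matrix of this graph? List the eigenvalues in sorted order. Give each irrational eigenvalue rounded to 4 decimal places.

[0, 0.1479, 0.2814, 0.7873, 1.2931, 2, 2.4631, 3.0926, 3.4687, 4.4659]

Reading degrees in the order [a, b, c, d, e, f, g, h, i, j] gives [1, 1, 2, 2, 2, 2, 2, 3, 2, 1]; set D = diag(1, 1, 2, 2, 2, 2, 2, 3, 2, 1) and form L = D - A. Since every row of L sums to 0, the all-ones vector is in the kernel and 0 is an eigenvalue. The largest eigenvalue, 4.4659, is at most the vertex count 10.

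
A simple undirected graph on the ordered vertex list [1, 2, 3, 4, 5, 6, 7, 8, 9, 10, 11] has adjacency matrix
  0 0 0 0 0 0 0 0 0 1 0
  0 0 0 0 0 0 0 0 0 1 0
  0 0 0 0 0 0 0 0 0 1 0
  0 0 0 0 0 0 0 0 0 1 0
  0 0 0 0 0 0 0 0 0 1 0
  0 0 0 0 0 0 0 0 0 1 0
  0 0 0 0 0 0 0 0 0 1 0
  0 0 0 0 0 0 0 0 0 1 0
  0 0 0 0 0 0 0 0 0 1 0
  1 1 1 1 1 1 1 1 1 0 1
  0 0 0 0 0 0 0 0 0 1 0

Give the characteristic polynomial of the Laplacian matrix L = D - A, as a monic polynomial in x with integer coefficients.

x^11 - 20x^10 + 135x^9 - 480x^8 + 1050x^7 - 1512x^6 + 1470x^5 - 960x^4 + 405x^3 - 100x^2 + 11x

Each diagonal entry of L is the vertex degree and each off-diagonal entry is -1 where an edge is present, 0 otherwise; in the order [1, 2, 3, 4, 5, 6, 7, 8, 9, 10, 11] the diagonal is [1, 1, 1, 1, 1, 1, 1, 1, 1, 10, 1]. L has integer entries, so p(x) = det(xI - L) has integer coefficients. Expanding the determinant yields x^11 - 20x^10 + 135x^9 - 480x^8 + 1050x^7 - 1512x^6 + 1470x^5 - 960x^4 + 405x^3 - 100x^2 + 11x. Since p(0) = det(-L) = 0, x divides p(x). By the matrix-tree theorem the graph has (1/11) * product of the nonzero eigenvalues = 1 spanning tree.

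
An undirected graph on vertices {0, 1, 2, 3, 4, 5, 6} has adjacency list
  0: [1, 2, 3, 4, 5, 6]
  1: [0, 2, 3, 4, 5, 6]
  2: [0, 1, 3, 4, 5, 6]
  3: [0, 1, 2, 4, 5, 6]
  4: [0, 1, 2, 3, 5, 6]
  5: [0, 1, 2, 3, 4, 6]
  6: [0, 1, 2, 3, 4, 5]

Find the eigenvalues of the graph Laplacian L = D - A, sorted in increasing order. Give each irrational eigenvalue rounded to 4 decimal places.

Each diagonal entry of L is the vertex degree and each off-diagonal entry is -1 where an edge is present, 0 otherwise; in the order [0, 1, 2, 3, 4, 5, 6] the diagonal is [6, 6, 6, 6, 6, 6, 6]. L is symmetric positive semidefinite, so every eigenvalue is real and nonnegative. The eigenvalues sum to 42, which equals trace(L) = 2|E|. There is one zero in the spectrum, matching the 1 component.

[0, 7, 7, 7, 7, 7, 7]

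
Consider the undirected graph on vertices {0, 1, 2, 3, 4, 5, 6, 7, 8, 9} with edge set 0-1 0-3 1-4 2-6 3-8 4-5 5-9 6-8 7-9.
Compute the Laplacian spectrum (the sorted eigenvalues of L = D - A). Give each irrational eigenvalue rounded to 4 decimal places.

With the vertex order [0, 1, 2, 3, 4, 5, 6, 7, 8, 9], the degrees are [2, 2, 1, 2, 2, 2, 2, 1, 2, 2], giving D = diag(2, 2, 1, 2, 2, 2, 2, 1, 2, 2) and L = D - A. L is symmetric positive semidefinite, so every eigenvalue is real and nonnegative.

[0, 0.0979, 0.3820, 0.8244, 1.3820, 2, 2.6180, 3.1756, 3.6180, 3.9021]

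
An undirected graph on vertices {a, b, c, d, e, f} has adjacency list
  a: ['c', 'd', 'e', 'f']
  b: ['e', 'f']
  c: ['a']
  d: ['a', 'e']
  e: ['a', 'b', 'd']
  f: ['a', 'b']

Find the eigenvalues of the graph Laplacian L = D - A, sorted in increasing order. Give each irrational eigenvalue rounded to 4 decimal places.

Reading degrees in the order [a, b, c, d, e, f] gives [4, 2, 1, 2, 3, 2]; set D = diag(4, 2, 1, 2, 3, 2) and form L = D - A. The multiplicity of 0 as a Laplacian eigenvalue equals the number of connected components. The largest eigenvalue, 5.2688, is at most the vertex count 6. The eigenvalues sum to 14, which equals trace(L) = 2|E|.

[0, 0.8817, 1.4506, 2.5341, 3.8647, 5.2688]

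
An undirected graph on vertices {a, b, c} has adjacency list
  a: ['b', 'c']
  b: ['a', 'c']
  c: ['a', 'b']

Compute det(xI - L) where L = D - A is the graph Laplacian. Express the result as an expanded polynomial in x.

x^3 - 6x^2 + 9x

Reading degrees in the order [a, b, c] gives [2, 2, 2]; set D = diag(2, 2, 2) and form L = D - A. The eigenvalues of L are [0, 3, 3]; the characteristic polynomial is the product of (x - lambda_i), which multiplies out to x^3 - 6x^2 + 9x. The coefficient of x^2 equals -trace(L) = -6, matching the sum of degrees. By the matrix-tree theorem the graph has (1/3) * product of the nonzero eigenvalues = 3 spanning trees.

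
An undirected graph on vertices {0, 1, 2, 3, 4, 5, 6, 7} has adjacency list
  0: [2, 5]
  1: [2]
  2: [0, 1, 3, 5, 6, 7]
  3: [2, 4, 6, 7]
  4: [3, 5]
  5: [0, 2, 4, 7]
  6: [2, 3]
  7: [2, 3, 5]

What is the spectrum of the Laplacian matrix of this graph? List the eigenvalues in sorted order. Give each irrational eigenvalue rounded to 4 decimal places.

[0, 0.9451, 1.5858, 1.8245, 2.6004, 4.4142, 5.5220, 7.1080]

Reading degrees in the order [0, 1, 2, 3, 4, 5, 6, 7] gives [2, 1, 6, 4, 2, 4, 2, 3]; set D = diag(2, 1, 6, 4, 2, 4, 2, 3) and form L = D - A. L is symmetric positive semidefinite, so every eigenvalue is real and nonnegative. There is one zero in the spectrum, matching the 1 component. The eigenvalues sum to 24, which equals trace(L) = 2|E|.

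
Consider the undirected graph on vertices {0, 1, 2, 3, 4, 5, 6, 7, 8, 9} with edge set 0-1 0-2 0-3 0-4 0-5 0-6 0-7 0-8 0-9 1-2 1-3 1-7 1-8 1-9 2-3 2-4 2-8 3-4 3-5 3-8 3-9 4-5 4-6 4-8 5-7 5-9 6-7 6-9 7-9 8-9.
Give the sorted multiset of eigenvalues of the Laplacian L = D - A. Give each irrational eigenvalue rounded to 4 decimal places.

[0, 3.3024, 4.4161, 4.8726, 6.0963, 7, 7.5231, 8.1262, 8.6633, 10]

Reading degrees in the order [0, 1, 2, 3, 4, 5, 6, 7, 8, 9] gives [9, 6, 5, 7, 6, 5, 4, 5, 6, 7]; set D = diag(9, 6, 5, 7, 6, 5, 4, 5, 6, 7) and form L = D - A. Since every row of L sums to 0, the all-ones vector is in the kernel and 0 is an eigenvalue. The single zero eigenvalue shows the graph is connected.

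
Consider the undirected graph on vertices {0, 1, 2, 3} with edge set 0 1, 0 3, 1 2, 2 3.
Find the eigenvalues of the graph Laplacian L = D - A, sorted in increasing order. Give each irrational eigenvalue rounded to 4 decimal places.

Reading degrees in the order [0, 1, 2, 3] gives [2, 2, 2, 2]; set D = diag(2, 2, 2, 2) and form L = D - A. Since every row of L sums to 0, the all-ones vector is in the kernel and 0 is an eigenvalue. The single zero eigenvalue shows the graph is connected.

[0, 2, 2, 4]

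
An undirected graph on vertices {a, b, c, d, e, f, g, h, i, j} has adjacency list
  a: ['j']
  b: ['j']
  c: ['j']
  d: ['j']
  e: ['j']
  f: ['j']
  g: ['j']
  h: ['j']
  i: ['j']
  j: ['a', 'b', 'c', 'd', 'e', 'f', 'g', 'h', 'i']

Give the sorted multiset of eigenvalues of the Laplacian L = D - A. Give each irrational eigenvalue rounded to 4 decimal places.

[0, 1, 1, 1, 1, 1, 1, 1, 1, 10]

Each diagonal entry of L is the vertex degree and each off-diagonal entry is -1 where an edge is present, 0 otherwise; in the order [a, b, c, d, e, f, g, h, i, j] the diagonal is [1, 1, 1, 1, 1, 1, 1, 1, 1, 9]. Diagonalising L (or applying a numerical eigensolver to the 10x10 matrix) gives the spectrum above. There is one zero in the spectrum, matching the 1 component. The largest eigenvalue, 10, is at most the vertex count 10.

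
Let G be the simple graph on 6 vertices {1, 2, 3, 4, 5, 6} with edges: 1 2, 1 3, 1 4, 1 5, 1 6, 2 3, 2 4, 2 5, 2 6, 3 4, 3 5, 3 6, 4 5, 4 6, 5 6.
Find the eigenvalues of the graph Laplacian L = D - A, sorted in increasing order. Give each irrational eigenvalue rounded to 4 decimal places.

[0, 6, 6, 6, 6, 6]

With the vertex order [1, 2, 3, 4, 5, 6], the degrees are [5, 5, 5, 5, 5, 5], giving D = diag(5, 5, 5, 5, 5, 5) and L = D - A. Since every row of L sums to 0, the all-ones vector is in the kernel and 0 is an eigenvalue. The single zero eigenvalue shows the graph is connected. There is one zero in the spectrum, matching the 1 component.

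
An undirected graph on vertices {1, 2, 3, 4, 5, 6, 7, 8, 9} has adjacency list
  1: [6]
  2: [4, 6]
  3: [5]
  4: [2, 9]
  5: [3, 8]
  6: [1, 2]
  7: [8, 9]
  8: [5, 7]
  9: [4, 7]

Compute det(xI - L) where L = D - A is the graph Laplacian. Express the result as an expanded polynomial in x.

x^9 - 16x^8 + 105x^7 - 364x^6 + 715x^5 - 792x^4 + 462x^3 - 120x^2 + 9x

Reading degrees in the order [1, 2, 3, 4, 5, 6, 7, 8, 9] gives [1, 2, 1, 2, 2, 2, 2, 2, 2]; set D = diag(1, 2, 1, 2, 2, 2, 2, 2, 2) and form L = D - A. L has integer entries, so p(x) = det(xI - L) has integer coefficients. Expanding the determinant yields x^9 - 16x^8 + 105x^7 - 364x^6 + 715x^5 - 792x^4 + 462x^3 - 120x^2 + 9x. The coefficient of x^8 equals -trace(L) = -16, matching the sum of degrees. By the matrix-tree theorem the graph has (1/9) * product of the nonzero eigenvalues = 1 spanning tree.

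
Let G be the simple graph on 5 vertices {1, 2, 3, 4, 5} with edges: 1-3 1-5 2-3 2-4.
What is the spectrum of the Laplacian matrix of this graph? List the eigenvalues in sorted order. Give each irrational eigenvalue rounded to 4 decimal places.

Each diagonal entry of L is the vertex degree and each off-diagonal entry is -1 where an edge is present, 0 otherwise; in the order [1, 2, 3, 4, 5] the diagonal is [2, 2, 2, 1, 1]. L is symmetric positive semidefinite, so every eigenvalue is real and nonnegative. The eigenvalues sum to 8, which equals trace(L) = 2|E|. There is one zero in the spectrum, matching the 1 component.

[0, 0.3820, 1.3820, 2.6180, 3.6180]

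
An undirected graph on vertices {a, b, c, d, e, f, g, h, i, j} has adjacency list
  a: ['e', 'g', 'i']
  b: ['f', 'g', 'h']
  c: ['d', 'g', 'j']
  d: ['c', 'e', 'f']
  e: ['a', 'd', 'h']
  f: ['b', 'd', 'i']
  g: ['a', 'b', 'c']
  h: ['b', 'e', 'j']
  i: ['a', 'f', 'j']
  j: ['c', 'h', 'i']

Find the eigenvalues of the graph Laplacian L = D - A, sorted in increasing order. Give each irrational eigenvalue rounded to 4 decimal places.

[0, 2, 2, 2, 2, 2, 5, 5, 5, 5]

With the vertex order [a, b, c, d, e, f, g, h, i, j], the degrees are [3, 3, 3, 3, 3, 3, 3, 3, 3, 3], giving D = diag(3, 3, 3, 3, 3, 3, 3, 3, 3, 3) and L = D - A. Diagonalising L (or applying a numerical eigensolver to the 10x10 matrix) gives the spectrum above. There is one zero in the spectrum, matching the 1 component.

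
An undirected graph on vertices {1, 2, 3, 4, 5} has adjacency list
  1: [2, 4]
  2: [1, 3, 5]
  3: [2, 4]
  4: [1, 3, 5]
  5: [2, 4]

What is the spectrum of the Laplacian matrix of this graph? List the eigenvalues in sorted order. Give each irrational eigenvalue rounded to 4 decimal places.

With the vertex order [1, 2, 3, 4, 5], the degrees are [2, 3, 2, 3, 2], giving D = diag(2, 3, 2, 3, 2) and L = D - A. L is symmetric positive semidefinite, so every eigenvalue is real and nonnegative. The largest eigenvalue, 5, is at most the vertex count 5.

[0, 2, 2, 3, 5]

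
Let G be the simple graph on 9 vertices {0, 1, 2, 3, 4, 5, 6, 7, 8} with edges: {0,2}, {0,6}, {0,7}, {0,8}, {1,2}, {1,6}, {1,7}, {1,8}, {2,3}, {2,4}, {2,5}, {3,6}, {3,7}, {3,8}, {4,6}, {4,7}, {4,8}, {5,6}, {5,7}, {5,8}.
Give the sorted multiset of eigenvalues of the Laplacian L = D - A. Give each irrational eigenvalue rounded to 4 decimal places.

[0, 4, 4, 4, 4, 5, 5, 5, 9]

Each diagonal entry of L is the vertex degree and each off-diagonal entry is -1 where an edge is present, 0 otherwise; in the order [0, 1, 2, 3, 4, 5, 6, 7, 8] the diagonal is [4, 4, 5, 4, 4, 4, 5, 5, 5]. Since every row of L sums to 0, the all-ones vector is in the kernel and 0 is an eigenvalue. The eigenvalues sum to 40, which equals trace(L) = 2|E|.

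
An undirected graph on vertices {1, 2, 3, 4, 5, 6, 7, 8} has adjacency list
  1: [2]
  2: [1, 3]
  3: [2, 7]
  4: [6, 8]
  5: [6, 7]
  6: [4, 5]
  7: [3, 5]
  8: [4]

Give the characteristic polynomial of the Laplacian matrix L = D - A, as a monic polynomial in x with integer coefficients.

x^8 - 14x^7 + 78x^6 - 220x^5 + 330x^4 - 252x^3 + 84x^2 - 8x

Each diagonal entry of L is the vertex degree and each off-diagonal entry is -1 where an edge is present, 0 otherwise; in the order [1, 2, 3, 4, 5, 6, 7, 8] the diagonal is [1, 2, 2, 2, 2, 2, 2, 1]. Computing det(xI - L) by cofactor expansion (or equivalently via sum-over-permutations) gives x^8 - 14x^7 + 78x^6 - 220x^5 + 330x^4 - 252x^3 + 84x^2 - 8x. The constant term is 0 because L is singular (the all-ones vector lies in its kernel).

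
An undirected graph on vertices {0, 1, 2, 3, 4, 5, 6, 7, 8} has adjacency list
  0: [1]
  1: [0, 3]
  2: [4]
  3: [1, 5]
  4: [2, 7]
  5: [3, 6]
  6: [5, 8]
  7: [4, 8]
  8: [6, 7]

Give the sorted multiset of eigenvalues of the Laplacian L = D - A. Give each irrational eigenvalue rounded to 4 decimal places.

Reading degrees in the order [0, 1, 2, 3, 4, 5, 6, 7, 8] gives [1, 2, 1, 2, 2, 2, 2, 2, 2]; set D = diag(1, 2, 1, 2, 2, 2, 2, 2, 2) and form L = D - A. The multiplicity of 0 as a Laplacian eigenvalue equals the number of connected components. By the matrix-tree theorem the graph has (1/9) * product of the nonzero eigenvalues = 1 spanning tree.

[0, 0.1206, 0.4679, 1, 1.6527, 2.3473, 3, 3.5321, 3.8794]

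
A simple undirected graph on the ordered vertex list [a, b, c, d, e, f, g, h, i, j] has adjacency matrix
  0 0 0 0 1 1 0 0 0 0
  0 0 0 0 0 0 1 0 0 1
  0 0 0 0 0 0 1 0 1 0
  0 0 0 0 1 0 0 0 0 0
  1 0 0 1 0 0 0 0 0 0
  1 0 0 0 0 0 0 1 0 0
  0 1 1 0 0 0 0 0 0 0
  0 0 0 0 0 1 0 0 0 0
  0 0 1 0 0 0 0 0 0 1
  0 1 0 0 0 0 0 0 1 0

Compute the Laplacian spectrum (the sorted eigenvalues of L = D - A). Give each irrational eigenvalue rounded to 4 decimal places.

With the vertex order [a, b, c, d, e, f, g, h, i, j], the degrees are [2, 2, 2, 1, 2, 2, 2, 1, 2, 2], giving D = diag(2, 2, 2, 1, 2, 2, 2, 1, 2, 2) and L = D - A. L is symmetric positive semidefinite, so every eigenvalue is real and nonnegative. The 2 zero eigenvalues correspond to the 2 connected components. The eigenvalues sum to 18, which equals trace(L) = 2|E|.

[0, 0, 0.3820, 1.3820, 1.3820, 1.3820, 2.6180, 3.6180, 3.6180, 3.6180]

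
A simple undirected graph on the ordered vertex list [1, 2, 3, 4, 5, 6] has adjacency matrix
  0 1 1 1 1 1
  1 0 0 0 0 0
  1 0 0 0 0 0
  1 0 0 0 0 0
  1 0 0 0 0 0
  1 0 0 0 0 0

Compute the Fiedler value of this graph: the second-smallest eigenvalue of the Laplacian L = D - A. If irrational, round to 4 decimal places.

Each diagonal entry of L is the vertex degree and each off-diagonal entry is -1 where an edge is present, 0 otherwise; in the order [1, 2, 3, 4, 5, 6] the diagonal is [5, 1, 1, 1, 1, 1]. The smallest Laplacian eigenvalue is always 0. The next one, lambda_2 = 1, measures how hard the graph is to disconnect: larger values mean better connectivity. There is one zero in the spectrum, matching the 1 component.

1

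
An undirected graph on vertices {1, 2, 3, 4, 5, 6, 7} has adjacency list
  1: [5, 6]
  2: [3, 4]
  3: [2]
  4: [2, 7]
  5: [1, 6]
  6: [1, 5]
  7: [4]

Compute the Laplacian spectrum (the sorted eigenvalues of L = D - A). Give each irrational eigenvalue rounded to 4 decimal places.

[0, 0, 0.5858, 2, 3, 3, 3.4142]

Each diagonal entry of L is the vertex degree and each off-diagonal entry is -1 where an edge is present, 0 otherwise; in the order [1, 2, 3, 4, 5, 6, 7] the diagonal is [2, 2, 1, 2, 2, 2, 1]. The multiplicity of 0 as a Laplacian eigenvalue equals the number of connected components. The 2 zero eigenvalues correspond to the 2 connected components. The eigenvalues sum to 12, which equals trace(L) = 2|E|.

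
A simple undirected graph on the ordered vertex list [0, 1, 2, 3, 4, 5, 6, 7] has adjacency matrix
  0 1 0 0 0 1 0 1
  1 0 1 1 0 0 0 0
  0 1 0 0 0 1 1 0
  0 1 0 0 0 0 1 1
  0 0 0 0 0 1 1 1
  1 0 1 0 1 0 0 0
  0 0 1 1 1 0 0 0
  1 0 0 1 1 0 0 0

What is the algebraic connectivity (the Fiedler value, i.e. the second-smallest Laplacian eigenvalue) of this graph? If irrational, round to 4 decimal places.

With the vertex order [0, 1, 2, 3, 4, 5, 6, 7], the degrees are [3, 3, 3, 3, 3, 3, 3, 3], giving D = diag(3, 3, 3, 3, 3, 3, 3, 3) and L = D - A. The smallest Laplacian eigenvalue is always 0. The next one, lambda_2 = 2, measures how hard the graph is to disconnect: larger values mean better connectivity. By the matrix-tree theorem the graph has (1/8) * product of the nonzero eigenvalues = 384 spanning trees.

2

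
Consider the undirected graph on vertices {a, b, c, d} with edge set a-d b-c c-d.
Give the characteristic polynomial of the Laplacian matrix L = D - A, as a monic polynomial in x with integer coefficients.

With the vertex order [a, b, c, d], the degrees are [1, 1, 2, 2], giving D = diag(1, 1, 2, 2) and L = D - A. Computing det(xI - L) by cofactor expansion (or equivalently via sum-over-permutations) gives x^4 - 6x^3 + 10x^2 - 4x. The coefficient of x^3 equals -trace(L) = -6, matching the sum of degrees. By the matrix-tree theorem the graph has (1/4) * product of the nonzero eigenvalues = 1 spanning tree.

x^4 - 6x^3 + 10x^2 - 4x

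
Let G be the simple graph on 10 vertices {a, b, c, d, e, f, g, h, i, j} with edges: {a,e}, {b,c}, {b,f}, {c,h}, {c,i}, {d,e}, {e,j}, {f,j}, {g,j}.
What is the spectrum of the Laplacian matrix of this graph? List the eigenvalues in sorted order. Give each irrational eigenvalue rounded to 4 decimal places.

Reading degrees in the order [a, b, c, d, e, f, g, h, i, j] gives [1, 2, 3, 1, 3, 2, 1, 1, 1, 3]; set D = diag(1, 2, 3, 1, 3, 2, 1, 1, 1, 3) and form L = D - A. The multiplicity of 0 as a Laplacian eigenvalue equals the number of connected components. The eigenvalues sum to 18, which equals trace(L) = 2|E|.

[0, 0.1338, 0.5188, 1, 1, 1, 2.3111, 3.2108, 4.1701, 4.6554]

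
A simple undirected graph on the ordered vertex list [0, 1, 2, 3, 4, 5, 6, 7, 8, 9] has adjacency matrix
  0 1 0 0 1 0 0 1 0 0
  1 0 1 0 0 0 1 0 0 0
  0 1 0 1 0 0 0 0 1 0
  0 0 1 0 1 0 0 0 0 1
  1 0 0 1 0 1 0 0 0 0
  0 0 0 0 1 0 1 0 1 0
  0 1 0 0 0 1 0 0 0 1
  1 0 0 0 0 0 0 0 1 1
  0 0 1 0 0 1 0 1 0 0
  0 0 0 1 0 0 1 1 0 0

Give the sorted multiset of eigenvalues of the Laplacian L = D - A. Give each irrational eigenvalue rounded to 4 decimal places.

Each diagonal entry of L is the vertex degree and each off-diagonal entry is -1 where an edge is present, 0 otherwise; in the order [0, 1, 2, 3, 4, 5, 6, 7, 8, 9] the diagonal is [3, 3, 3, 3, 3, 3, 3, 3, 3, 3]. L is symmetric positive semidefinite, so every eigenvalue is real and nonnegative. The single zero eigenvalue shows the graph is connected. By the matrix-tree theorem the graph has (1/10) * product of the nonzero eigenvalues = 2000 spanning trees.

[0, 2, 2, 2, 2, 2, 5, 5, 5, 5]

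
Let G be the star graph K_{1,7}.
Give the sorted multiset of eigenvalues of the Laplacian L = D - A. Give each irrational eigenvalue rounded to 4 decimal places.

[0, 1, 1, 1, 1, 1, 1, 8]

The graph has 8 vertices and degree multiset [7, 1, 1, 1, 1, 1, 1, 1]; D is the diagonal matrix of degrees and L = D - A. The multiplicity of 0 as a Laplacian eigenvalue equals the number of connected components.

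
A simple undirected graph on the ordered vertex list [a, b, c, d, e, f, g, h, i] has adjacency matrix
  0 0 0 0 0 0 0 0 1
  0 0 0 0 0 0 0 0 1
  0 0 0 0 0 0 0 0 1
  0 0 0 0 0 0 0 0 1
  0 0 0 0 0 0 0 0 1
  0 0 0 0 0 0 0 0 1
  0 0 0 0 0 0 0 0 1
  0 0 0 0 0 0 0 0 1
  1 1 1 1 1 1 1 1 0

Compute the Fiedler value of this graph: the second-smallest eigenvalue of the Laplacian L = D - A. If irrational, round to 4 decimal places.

1

With the vertex order [a, b, c, d, e, f, g, h, i], the degrees are [1, 1, 1, 1, 1, 1, 1, 1, 8], giving D = diag(1, 1, 1, 1, 1, 1, 1, 1, 8) and L = D - A. The smallest Laplacian eigenvalue is always 0. The next one, lambda_2 = 1, measures how hard the graph is to disconnect: larger values mean better connectivity. The largest eigenvalue, 9, is at most the vertex count 9.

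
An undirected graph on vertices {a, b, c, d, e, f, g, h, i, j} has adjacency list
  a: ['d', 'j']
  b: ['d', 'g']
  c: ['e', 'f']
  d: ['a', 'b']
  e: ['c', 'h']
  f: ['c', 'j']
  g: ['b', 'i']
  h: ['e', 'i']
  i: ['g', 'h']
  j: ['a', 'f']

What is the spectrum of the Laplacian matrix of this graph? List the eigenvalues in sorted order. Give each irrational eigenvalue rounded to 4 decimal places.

[0, 0.3820, 0.3820, 1.3820, 1.3820, 2.6180, 2.6180, 3.6180, 3.6180, 4]

Each diagonal entry of L is the vertex degree and each off-diagonal entry is -1 where an edge is present, 0 otherwise; in the order [a, b, c, d, e, f, g, h, i, j] the diagonal is [2, 2, 2, 2, 2, 2, 2, 2, 2, 2]. Diagonalising L (or applying a numerical eigensolver to the 10x10 matrix) gives the spectrum above. The single zero eigenvalue shows the graph is connected.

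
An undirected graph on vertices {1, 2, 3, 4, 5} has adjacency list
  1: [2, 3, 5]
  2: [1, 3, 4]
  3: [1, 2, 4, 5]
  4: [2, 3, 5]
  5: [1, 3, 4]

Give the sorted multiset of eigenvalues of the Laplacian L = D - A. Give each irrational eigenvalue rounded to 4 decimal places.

With the vertex order [1, 2, 3, 4, 5], the degrees are [3, 3, 4, 3, 3], giving D = diag(3, 3, 4, 3, 3) and L = D - A. Since every row of L sums to 0, the all-ones vector is in the kernel and 0 is an eigenvalue.

[0, 3, 3, 5, 5]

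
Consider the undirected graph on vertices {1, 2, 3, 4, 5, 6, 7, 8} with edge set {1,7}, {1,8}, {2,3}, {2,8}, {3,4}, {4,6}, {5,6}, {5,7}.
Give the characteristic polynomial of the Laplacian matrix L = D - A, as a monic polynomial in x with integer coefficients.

Reading degrees in the order [1, 2, 3, 4, 5, 6, 7, 8] gives [2, 2, 2, 2, 2, 2, 2, 2]; set D = diag(2, 2, 2, 2, 2, 2, 2, 2) and form L = D - A. L has integer entries, so p(x) = det(xI - L) has integer coefficients. Expanding the determinant yields x^8 - 16x^7 + 104x^6 - 352x^5 + 660x^4 - 672x^3 + 336x^2 - 64x. The constant term is 0 because L is singular (the all-ones vector lies in its kernel).

x^8 - 16x^7 + 104x^6 - 352x^5 + 660x^4 - 672x^3 + 336x^2 - 64x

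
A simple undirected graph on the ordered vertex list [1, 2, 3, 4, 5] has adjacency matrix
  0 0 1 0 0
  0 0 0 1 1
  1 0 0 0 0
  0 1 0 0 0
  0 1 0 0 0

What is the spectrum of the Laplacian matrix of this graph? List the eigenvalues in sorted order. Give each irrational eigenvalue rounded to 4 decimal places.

[0, 0, 1, 2, 3]

Reading degrees in the order [1, 2, 3, 4, 5] gives [1, 2, 1, 1, 1]; set D = diag(1, 2, 1, 1, 1) and form L = D - A. Diagonalising L (or applying a numerical eigensolver to the 5x5 matrix) gives the spectrum above. The 2 zero eigenvalues correspond to the 2 connected components. The eigenvalues sum to 6, which equals trace(L) = 2|E|. There are 2 zeros in the spectrum, matching the 2 components.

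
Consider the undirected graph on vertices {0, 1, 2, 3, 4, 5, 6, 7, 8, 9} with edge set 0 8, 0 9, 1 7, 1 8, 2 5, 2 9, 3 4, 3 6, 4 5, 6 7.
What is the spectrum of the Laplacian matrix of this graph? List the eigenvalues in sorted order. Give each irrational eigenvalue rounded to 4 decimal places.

[0, 0.3820, 0.3820, 1.3820, 1.3820, 2.6180, 2.6180, 3.6180, 3.6180, 4]

With the vertex order [0, 1, 2, 3, 4, 5, 6, 7, 8, 9], the degrees are [2, 2, 2, 2, 2, 2, 2, 2, 2, 2], giving D = diag(2, 2, 2, 2, 2, 2, 2, 2, 2, 2) and L = D - A. Since every row of L sums to 0, the all-ones vector is in the kernel and 0 is an eigenvalue. The single zero eigenvalue shows the graph is connected. There is one zero in the spectrum, matching the 1 component.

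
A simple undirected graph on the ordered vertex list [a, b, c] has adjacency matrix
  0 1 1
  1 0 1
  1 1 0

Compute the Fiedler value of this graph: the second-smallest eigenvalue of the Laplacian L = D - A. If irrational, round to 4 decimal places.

With the vertex order [a, b, c], the degrees are [2, 2, 2], giving D = diag(2, 2, 2) and L = D - A. The smallest Laplacian eigenvalue is always 0. The next one, lambda_2 = 3, measures how hard the graph is to disconnect: larger values mean better connectivity. There is one zero in the spectrum, matching the 1 component. The eigenvalues sum to 6, which equals trace(L) = 2|E|.

3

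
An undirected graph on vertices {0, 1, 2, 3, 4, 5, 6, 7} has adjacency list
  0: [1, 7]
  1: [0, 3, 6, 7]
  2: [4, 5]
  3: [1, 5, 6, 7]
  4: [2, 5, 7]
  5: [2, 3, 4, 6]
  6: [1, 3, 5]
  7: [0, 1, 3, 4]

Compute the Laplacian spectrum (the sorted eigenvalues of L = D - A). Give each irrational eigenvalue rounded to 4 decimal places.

Reading degrees in the order [0, 1, 2, 3, 4, 5, 6, 7] gives [2, 4, 2, 4, 3, 4, 3, 4]; set D = diag(2, 4, 2, 4, 3, 4, 3, 4) and form L = D - A. Since every row of L sums to 0, the all-ones vector is in the kernel and 0 is an eigenvalue. The single zero eigenvalue shows the graph is connected. There is one zero in the spectrum, matching the 1 component.

[0, 1.0265, 1.8976, 3.1662, 4, 4.5577, 5.4373, 5.9148]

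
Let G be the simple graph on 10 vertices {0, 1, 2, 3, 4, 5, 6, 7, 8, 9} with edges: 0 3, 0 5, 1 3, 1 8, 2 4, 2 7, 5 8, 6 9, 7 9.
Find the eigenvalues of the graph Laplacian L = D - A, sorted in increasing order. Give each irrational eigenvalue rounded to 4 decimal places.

[0, 0, 0.3820, 1.3820, 1.3820, 1.3820, 2.6180, 3.6180, 3.6180, 3.6180]

Each diagonal entry of L is the vertex degree and each off-diagonal entry is -1 where an edge is present, 0 otherwise; in the order [0, 1, 2, 3, 4, 5, 6, 7, 8, 9] the diagonal is [2, 2, 2, 2, 1, 2, 1, 2, 2, 2]. Diagonalising L (or applying a numerical eigensolver to the 10x10 matrix) gives the spectrum above. The 2 zero eigenvalues correspond to the 2 connected components. There are 2 zeros in the spectrum, matching the 2 components.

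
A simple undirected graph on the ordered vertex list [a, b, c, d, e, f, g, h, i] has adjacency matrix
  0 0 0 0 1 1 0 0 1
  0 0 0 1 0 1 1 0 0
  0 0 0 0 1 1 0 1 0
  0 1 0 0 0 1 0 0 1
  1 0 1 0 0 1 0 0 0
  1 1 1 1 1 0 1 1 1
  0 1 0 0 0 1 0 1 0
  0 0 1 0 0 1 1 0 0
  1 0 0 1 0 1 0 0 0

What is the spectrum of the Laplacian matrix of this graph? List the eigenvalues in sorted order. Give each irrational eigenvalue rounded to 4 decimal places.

Reading degrees in the order [a, b, c, d, e, f, g, h, i] gives [3, 3, 3, 3, 3, 8, 3, 3, 3]; set D = diag(3, 3, 3, 3, 3, 8, 3, 3, 3) and form L = D - A. Since every row of L sums to 0, the all-ones vector is in the kernel and 0 is an eigenvalue. The single zero eigenvalue shows the graph is connected.

[0, 1.5858, 1.5858, 3, 3, 4.4142, 4.4142, 5, 9]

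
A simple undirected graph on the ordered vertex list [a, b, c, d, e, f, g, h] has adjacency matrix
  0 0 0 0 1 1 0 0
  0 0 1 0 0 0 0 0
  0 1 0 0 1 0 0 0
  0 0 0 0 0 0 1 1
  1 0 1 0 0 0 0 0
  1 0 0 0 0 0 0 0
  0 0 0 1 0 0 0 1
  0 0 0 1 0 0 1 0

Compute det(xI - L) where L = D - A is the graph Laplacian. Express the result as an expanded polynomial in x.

x^8 - 14x^7 + 78x^6 - 218x^5 + 314x^4 - 210x^3 + 45x^2

Each diagonal entry of L is the vertex degree and each off-diagonal entry is -1 where an edge is present, 0 otherwise; in the order [a, b, c, d, e, f, g, h] the diagonal is [2, 1, 2, 2, 2, 1, 2, 2]. L has integer entries, so p(x) = det(xI - L) has integer coefficients. Expanding the determinant yields x^8 - 14x^7 + 78x^6 - 218x^5 + 314x^4 - 210x^3 + 45x^2. Since p(0) = det(-L) = 0, x divides p(x). There are 2 zeros in the spectrum, matching the 2 components. The eigenvalues sum to 14, which equals trace(L) = 2|E|.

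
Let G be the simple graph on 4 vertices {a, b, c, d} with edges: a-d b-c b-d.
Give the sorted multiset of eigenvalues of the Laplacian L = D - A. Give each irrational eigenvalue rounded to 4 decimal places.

[0, 0.5858, 2, 3.4142]

With the vertex order [a, b, c, d], the degrees are [1, 2, 1, 2], giving D = diag(1, 2, 1, 2) and L = D - A. Diagonalising L (or applying a numerical eigensolver to the 4x4 matrix) gives the spectrum above. There is one zero in the spectrum, matching the 1 component.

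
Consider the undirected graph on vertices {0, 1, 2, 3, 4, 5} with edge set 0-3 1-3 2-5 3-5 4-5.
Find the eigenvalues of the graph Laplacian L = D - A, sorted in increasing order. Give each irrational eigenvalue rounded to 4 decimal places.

[0, 0.4384, 1, 1, 3, 4.5616]

Each diagonal entry of L is the vertex degree and each off-diagonal entry is -1 where an edge is present, 0 otherwise; in the order [0, 1, 2, 3, 4, 5] the diagonal is [1, 1, 1, 3, 1, 3]. Since every row of L sums to 0, the all-ones vector is in the kernel and 0 is an eigenvalue. The single zero eigenvalue shows the graph is connected. There is one zero in the spectrum, matching the 1 component. By the matrix-tree theorem the graph has (1/6) * product of the nonzero eigenvalues = 1 spanning tree.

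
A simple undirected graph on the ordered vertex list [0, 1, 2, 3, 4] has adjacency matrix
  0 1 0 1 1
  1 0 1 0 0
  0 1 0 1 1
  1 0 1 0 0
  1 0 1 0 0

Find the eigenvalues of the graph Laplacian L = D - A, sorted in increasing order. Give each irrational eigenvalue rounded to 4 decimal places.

Each diagonal entry of L is the vertex degree and each off-diagonal entry is -1 where an edge is present, 0 otherwise; in the order [0, 1, 2, 3, 4] the diagonal is [3, 2, 3, 2, 2]. Since every row of L sums to 0, the all-ones vector is in the kernel and 0 is an eigenvalue. The single zero eigenvalue shows the graph is connected. The largest eigenvalue, 5, is at most the vertex count 5.

[0, 2, 2, 3, 5]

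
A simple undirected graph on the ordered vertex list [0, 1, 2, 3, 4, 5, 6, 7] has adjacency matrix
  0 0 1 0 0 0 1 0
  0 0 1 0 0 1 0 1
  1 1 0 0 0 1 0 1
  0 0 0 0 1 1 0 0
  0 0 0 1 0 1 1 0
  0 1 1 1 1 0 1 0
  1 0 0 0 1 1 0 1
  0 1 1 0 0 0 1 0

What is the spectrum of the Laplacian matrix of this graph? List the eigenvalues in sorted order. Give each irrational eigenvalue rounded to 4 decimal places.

[0, 1.1656, 1.8824, 3, 3.6352, 4.6973, 5, 6.6196]

Each diagonal entry of L is the vertex degree and each off-diagonal entry is -1 where an edge is present, 0 otherwise; in the order [0, 1, 2, 3, 4, 5, 6, 7] the diagonal is [2, 3, 4, 2, 3, 5, 4, 3]. Diagonalising L (or applying a numerical eigensolver to the 8x8 matrix) gives the spectrum above. The single zero eigenvalue shows the graph is connected. The largest eigenvalue, 6.6196, is at most the vertex count 8.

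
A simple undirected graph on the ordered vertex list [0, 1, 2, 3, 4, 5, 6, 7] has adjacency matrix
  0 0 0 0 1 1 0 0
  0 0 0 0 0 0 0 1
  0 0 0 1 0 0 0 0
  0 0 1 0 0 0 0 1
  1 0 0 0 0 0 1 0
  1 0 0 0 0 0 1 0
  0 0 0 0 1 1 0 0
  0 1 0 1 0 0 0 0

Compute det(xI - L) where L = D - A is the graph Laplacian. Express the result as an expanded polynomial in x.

Reading degrees in the order [0, 1, 2, 3, 4, 5, 6, 7] gives [2, 1, 1, 2, 2, 2, 2, 2]; set D = diag(2, 1, 1, 2, 2, 2, 2, 2) and form L = D - A. Computing det(xI - L) by cofactor expansion (or equivalently via sum-over-permutations) gives x^8 - 14x^7 + 78x^6 - 220x^5 + 328x^4 - 240x^3 + 64x^2. The coefficient of x^7 equals -trace(L) = -14, matching the sum of degrees. The eigenvalues sum to 14, which equals trace(L) = 2|E|.

x^8 - 14x^7 + 78x^6 - 220x^5 + 328x^4 - 240x^3 + 64x^2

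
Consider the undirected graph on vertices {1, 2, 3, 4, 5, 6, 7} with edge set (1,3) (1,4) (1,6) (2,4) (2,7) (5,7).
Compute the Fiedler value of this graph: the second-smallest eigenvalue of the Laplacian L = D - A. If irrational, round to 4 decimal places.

0.2254

Reading degrees in the order [1, 2, 3, 4, 5, 6, 7] gives [3, 2, 1, 2, 1, 1, 2]; set D = diag(3, 2, 1, 2, 1, 1, 2) and form L = D - A. The sorted Laplacian eigenvalues are [0, 0.2254, 1, 1, 2.1859, 3.3604, 4.2283]; the algebraic connectivity is the second entry, 0.2254. By the matrix-tree theorem the graph has (1/7) * product of the nonzero eigenvalues = 1 spanning tree.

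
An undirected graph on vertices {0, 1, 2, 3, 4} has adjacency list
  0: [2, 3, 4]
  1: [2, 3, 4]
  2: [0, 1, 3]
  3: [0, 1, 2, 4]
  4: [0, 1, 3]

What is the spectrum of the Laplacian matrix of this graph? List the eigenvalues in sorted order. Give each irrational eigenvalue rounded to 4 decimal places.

With the vertex order [0, 1, 2, 3, 4], the degrees are [3, 3, 3, 4, 3], giving D = diag(3, 3, 3, 4, 3) and L = D - A. L is symmetric positive semidefinite, so every eigenvalue is real and nonnegative. The largest eigenvalue, 5, is at most the vertex count 5.

[0, 3, 3, 5, 5]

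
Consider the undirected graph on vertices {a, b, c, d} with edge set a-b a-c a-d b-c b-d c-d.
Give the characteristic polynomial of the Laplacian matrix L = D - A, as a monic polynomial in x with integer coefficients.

x^4 - 12x^3 + 48x^2 - 64x

Reading degrees in the order [a, b, c, d] gives [3, 3, 3, 3]; set D = diag(3, 3, 3, 3) and form L = D - A. The eigenvalues of L are [0, 4, 4, 4]; the characteristic polynomial is the product of (x - lambda_i), which multiplies out to x^4 - 12x^3 + 48x^2 - 64x. The constant term is 0 because L is singular (the all-ones vector lies in its kernel). There is one zero in the spectrum, matching the 1 component.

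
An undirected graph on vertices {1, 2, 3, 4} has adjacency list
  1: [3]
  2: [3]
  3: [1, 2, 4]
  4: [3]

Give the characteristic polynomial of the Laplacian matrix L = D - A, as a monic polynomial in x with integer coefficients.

With the vertex order [1, 2, 3, 4], the degrees are [1, 1, 3, 1], giving D = diag(1, 1, 3, 1) and L = D - A. L has integer entries, so p(x) = det(xI - L) has integer coefficients. Expanding the determinant yields x^4 - 6x^3 + 9x^2 - 4x. Since p(0) = det(-L) = 0, x divides p(x). By the matrix-tree theorem the graph has (1/4) * product of the nonzero eigenvalues = 1 spanning tree. The eigenvalues sum to 6, which equals trace(L) = 2|E|.

x^4 - 6x^3 + 9x^2 - 4x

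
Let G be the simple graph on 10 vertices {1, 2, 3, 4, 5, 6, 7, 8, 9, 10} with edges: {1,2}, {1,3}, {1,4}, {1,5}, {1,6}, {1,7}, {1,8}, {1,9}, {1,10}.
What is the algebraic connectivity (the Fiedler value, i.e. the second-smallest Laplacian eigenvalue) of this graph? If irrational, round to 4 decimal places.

1

Each diagonal entry of L is the vertex degree and each off-diagonal entry is -1 where an edge is present, 0 otherwise; in the order [1, 2, 3, 4, 5, 6, 7, 8, 9, 10] the diagonal is [9, 1, 1, 1, 1, 1, 1, 1, 1, 1]. Computing the eigenvalues of L and sorting gives [0, 1, 1, 1, 1, 1, 1, 1, 1, 10]. The Fiedler value lambda_2 = 1 is strictly positive, so the graph is connected. The eigenvalues sum to 18, which equals trace(L) = 2|E|.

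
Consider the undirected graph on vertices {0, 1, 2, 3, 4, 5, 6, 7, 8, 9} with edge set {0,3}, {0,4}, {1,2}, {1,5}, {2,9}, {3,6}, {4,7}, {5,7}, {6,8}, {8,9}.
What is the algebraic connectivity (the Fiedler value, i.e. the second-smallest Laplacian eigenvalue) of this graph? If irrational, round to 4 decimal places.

0.3820

With the vertex order [0, 1, 2, 3, 4, 5, 6, 7, 8, 9], the degrees are [2, 2, 2, 2, 2, 2, 2, 2, 2, 2], giving D = diag(2, 2, 2, 2, 2, 2, 2, 2, 2, 2) and L = D - A. The sorted Laplacian eigenvalues are [0, 0.3820, 0.3820, 1.3820, 1.3820, 2.6180, 2.6180, 3.6180, 3.6180, 4]; the algebraic connectivity is the second entry, 0.3820. The largest eigenvalue, 4, is at most the vertex count 10.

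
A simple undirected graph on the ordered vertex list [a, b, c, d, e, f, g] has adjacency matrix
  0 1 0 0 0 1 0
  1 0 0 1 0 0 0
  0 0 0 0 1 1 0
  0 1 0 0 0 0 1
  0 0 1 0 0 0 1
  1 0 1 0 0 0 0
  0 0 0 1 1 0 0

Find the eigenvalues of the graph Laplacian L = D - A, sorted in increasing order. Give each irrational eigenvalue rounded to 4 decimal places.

[0, 0.7530, 0.7530, 2.4450, 2.4450, 3.8019, 3.8019]

With the vertex order [a, b, c, d, e, f, g], the degrees are [2, 2, 2, 2, 2, 2, 2], giving D = diag(2, 2, 2, 2, 2, 2, 2) and L = D - A. Diagonalising L (or applying a numerical eigensolver to the 7x7 matrix) gives the spectrum above. By the matrix-tree theorem the graph has (1/7) * product of the nonzero eigenvalues = 7 spanning trees.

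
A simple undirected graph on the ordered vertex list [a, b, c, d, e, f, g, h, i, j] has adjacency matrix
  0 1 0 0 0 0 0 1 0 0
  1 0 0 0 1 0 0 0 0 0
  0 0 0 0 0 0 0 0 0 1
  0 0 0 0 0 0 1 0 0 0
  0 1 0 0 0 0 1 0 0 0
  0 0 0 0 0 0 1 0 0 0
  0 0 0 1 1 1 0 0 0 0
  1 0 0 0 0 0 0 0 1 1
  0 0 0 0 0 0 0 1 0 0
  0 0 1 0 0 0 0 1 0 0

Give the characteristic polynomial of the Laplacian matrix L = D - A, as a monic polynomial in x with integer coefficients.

With the vertex order [a, b, c, d, e, f, g, h, i, j], the degrees are [2, 2, 1, 1, 2, 1, 3, 3, 1, 2], giving D = diag(2, 2, 1, 1, 2, 1, 3, 3, 1, 2) and L = D - A. Computing det(xI - L) by cofactor expansion (or equivalently via sum-over-permutations) gives x^10 - 18x^9 + 134x^8 - 536x^7 + 1255x^6 - 1760x^5 + 1454x^4 - 666x^3 + 146x^2 - 10x. The coefficient of x^9 equals -trace(L) = -18, matching the sum of degrees. There is one zero in the spectrum, matching the 1 component.

x^10 - 18x^9 + 134x^8 - 536x^7 + 1255x^6 - 1760x^5 + 1454x^4 - 666x^3 + 146x^2 - 10x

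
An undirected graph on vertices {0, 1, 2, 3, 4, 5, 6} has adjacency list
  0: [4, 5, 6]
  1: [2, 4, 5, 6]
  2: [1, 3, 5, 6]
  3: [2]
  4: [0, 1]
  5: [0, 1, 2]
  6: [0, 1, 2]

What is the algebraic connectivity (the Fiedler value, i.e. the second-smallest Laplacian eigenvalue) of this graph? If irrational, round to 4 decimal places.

With the vertex order [0, 1, 2, 3, 4, 5, 6], the degrees are [3, 4, 4, 1, 2, 3, 3], giving D = diag(3, 4, 4, 1, 2, 3, 3) and L = D - A. The sorted Laplacian eigenvalues are [0, 0.8254, 2.0609, 3, 3.1610, 5.2536, 5.6990]; the algebraic connectivity is the second entry, 0.8254. The largest eigenvalue, 5.6990, is at most the vertex count 7. The eigenvalues sum to 20, which equals trace(L) = 2|E|.

0.8254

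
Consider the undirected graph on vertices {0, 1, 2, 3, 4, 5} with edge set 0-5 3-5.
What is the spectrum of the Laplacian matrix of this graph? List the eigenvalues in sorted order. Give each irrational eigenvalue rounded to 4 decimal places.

[0, 0, 0, 0, 1, 3]

Reading degrees in the order [0, 1, 2, 3, 4, 5] gives [1, 0, 0, 1, 0, 2]; set D = diag(1, 0, 0, 1, 0, 2) and form L = D - A. Since every row of L sums to 0, the all-ones vector is in the kernel and 0 is an eigenvalue. The 4 zero eigenvalues correspond to the 4 connected components. There are 4 zeros in the spectrum, matching the 4 components.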